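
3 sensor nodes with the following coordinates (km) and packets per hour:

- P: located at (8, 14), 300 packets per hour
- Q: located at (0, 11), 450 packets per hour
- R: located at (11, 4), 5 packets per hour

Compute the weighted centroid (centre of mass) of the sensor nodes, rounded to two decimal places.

(3.25, 12.15)

The minimiser of Σwᵢ‖p−pᵢ‖² is the weighted centroid p* = (Σwᵢpᵢ)/(Σwᵢ).
Σwᵢ = 755.
Σwᵢxᵢ = 300·8 + 450·0 + 5·11 = 2455.
Σwᵢyᵢ = 300·14 + 450·11 + 5·4 = 9170.
x* = 2455/755 = 3.25, y* = 9170/755 = 12.15.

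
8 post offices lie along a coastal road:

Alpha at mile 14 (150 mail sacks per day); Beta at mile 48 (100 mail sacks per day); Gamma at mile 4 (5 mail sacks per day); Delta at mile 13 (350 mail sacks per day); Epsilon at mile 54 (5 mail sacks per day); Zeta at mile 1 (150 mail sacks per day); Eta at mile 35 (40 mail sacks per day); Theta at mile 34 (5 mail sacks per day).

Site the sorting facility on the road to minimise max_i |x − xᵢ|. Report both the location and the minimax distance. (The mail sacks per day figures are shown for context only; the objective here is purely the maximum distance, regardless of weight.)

The 1-center on a line is the midpoint of the two extreme points: leftmost at 1, rightmost at 54.
Optimal location = (1 + 54)/2 = 27.5; maximum distance = (54 − 1)/2 = 26.5.

location 27.5, max distance 26.5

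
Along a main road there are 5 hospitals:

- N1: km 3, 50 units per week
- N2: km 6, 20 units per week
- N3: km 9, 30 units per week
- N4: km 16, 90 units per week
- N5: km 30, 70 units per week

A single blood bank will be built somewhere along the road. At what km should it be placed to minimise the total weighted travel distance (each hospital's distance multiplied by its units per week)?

x = 16

For a sum of weighted absolute distances on a line, the optimum is the weighted median (not the mean). Total weight W = 260; half-weight = 130.
Sort by position and accumulate weight:
  km 3 (N1, w=50) → cum 50
  km 6 (N2, w=20) → cum 70
  km 9 (N3, w=30) → cum 100
  km 16 (N4, w=90) → cum 190  ≥ 130 → median here
  km 30 (N5, w=70) → cum 260
Optimal location: km 16.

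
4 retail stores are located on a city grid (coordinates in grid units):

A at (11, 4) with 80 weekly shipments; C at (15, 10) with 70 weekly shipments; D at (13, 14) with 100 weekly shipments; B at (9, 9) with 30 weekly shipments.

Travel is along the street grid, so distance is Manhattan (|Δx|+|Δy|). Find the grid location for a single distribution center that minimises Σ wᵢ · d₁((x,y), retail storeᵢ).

(13, 10)

Manhattan distance separates: Σwᵢ(|x−xᵢ|+|y−yᵢ|) = Σwᵢ|x−xᵢ| + Σwᵢ|y−yᵢ|, so x and y are optimised independently as 1-D weighted medians.
Total weight W = 280; half = 140.
x-coordinate, sorted with cumulative weight:
  x=9 (B, w=30) cum 30
  x=11 (A, w=80) cum 110
  x=13 (D, w=100) cum 210  ← median
  x=15 (C, w=70) cum 280
⇒ x* = 13
y-coordinate, sorted with cumulative weight:
  y=4 (A, w=80) cum 80
  y=9 (B, w=30) cum 110
  y=10 (C, w=70) cum 180  ← median
  y=14 (D, w=100) cum 280
⇒ y* = 10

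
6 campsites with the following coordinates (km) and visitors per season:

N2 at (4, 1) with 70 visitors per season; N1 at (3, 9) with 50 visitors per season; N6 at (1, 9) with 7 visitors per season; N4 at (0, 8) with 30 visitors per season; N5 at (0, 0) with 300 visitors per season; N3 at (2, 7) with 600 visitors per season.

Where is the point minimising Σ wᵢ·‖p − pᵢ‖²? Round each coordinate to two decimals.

(1.55, 4.75)

The minimiser of Σwᵢ‖p−pᵢ‖² is the weighted centroid p* = (Σwᵢpᵢ)/(Σwᵢ).
Σwᵢ = 1057.
Σwᵢxᵢ = 70·4 + 50·3 + 7·1 + 30·0 + 300·0 + 600·2 = 1637.
Σwᵢyᵢ = 70·1 + 50·9 + 7·9 + 30·8 + 300·0 + 600·7 = 5023.
x* = 1637/1057 = 1.55, y* = 5023/1057 = 4.75.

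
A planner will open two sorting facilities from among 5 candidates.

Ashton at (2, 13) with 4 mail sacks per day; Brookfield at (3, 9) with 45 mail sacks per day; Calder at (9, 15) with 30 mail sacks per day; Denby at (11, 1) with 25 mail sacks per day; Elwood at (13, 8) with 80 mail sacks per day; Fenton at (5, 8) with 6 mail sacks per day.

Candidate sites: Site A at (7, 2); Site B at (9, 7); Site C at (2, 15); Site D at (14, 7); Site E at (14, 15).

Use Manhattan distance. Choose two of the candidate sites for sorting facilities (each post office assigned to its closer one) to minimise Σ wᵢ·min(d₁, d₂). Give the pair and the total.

Evaluate every pair (each demand assigned to the nearer of the two):
  {Site C, Site D}: total = 978
  {Site B, Site D}: total = 1042
  {Site B, Site C}: total = 1163
  {Site B, Site E}: total = 1192
  {Site A, Site B}: total = 1207
  {Site D, Site E}: total = 1236
  {Site A, Site D}: total = 1282
  {Site A, Site E}: total = 1514
  {Site C, Site E}: total = 1598
  {Site A, Site C}: total = 1666
Best pair: {Site C, Site D} with total 978.

{Site C, Site D}, total 978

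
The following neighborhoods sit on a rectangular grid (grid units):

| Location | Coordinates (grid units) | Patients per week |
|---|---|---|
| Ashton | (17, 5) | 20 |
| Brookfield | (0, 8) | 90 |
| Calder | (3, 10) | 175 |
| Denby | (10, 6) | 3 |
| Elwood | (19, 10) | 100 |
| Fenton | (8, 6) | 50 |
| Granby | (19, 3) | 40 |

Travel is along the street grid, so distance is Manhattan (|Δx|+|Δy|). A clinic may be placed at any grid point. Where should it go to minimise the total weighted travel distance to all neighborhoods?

(3, 10)

Manhattan distance separates: Σwᵢ(|x−xᵢ|+|y−yᵢ|) = Σwᵢ|x−xᵢ| + Σwᵢ|y−yᵢ|, so x and y are optimised independently as 1-D weighted medians.
Total weight W = 478; half = 239.
x-coordinate, sorted with cumulative weight:
  x=0 (Brookfield, w=90) cum 90
  x=3 (Calder, w=175) cum 265  ← median
  x=8 (Fenton, w=50) cum 315
  x=10 (Denby, w=3) cum 318
  x=17 (Ashton, w=20) cum 338
  x=19 (Elwood, w=100) cum 438
  x=19 (Granby, w=40) cum 478
⇒ x* = 3
y-coordinate, sorted with cumulative weight:
  y=3 (Granby, w=40) cum 40
  y=5 (Ashton, w=20) cum 60
  y=6 (Denby, w=3) cum 63
  y=6 (Fenton, w=50) cum 113
  y=8 (Brookfield, w=90) cum 203
  y=10 (Calder, w=175) cum 378  ← median
  y=10 (Elwood, w=100) cum 478
⇒ y* = 10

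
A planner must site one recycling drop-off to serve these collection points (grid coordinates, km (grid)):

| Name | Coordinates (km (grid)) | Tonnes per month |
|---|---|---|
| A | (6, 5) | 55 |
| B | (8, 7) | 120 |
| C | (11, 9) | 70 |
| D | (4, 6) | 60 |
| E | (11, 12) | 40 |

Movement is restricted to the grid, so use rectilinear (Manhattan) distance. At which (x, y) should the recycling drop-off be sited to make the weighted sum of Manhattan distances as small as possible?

Manhattan distance separates: Σwᵢ(|x−xᵢ|+|y−yᵢ|) = Σwᵢ|x−xᵢ| + Σwᵢ|y−yᵢ|, so x and y are optimised independently as 1-D weighted medians.
Total weight W = 345; half = 172.5.
x-coordinate, sorted with cumulative weight:
  x=4 (D, w=60) cum 60
  x=6 (A, w=55) cum 115
  x=8 (B, w=120) cum 235  ← median
  x=11 (C, w=70) cum 305
  x=11 (E, w=40) cum 345
⇒ x* = 8
y-coordinate, sorted with cumulative weight:
  y=5 (A, w=55) cum 55
  y=6 (D, w=60) cum 115
  y=7 (B, w=120) cum 235  ← median
  y=9 (C, w=70) cum 305
  y=12 (E, w=40) cum 345
⇒ y* = 7

(8, 7)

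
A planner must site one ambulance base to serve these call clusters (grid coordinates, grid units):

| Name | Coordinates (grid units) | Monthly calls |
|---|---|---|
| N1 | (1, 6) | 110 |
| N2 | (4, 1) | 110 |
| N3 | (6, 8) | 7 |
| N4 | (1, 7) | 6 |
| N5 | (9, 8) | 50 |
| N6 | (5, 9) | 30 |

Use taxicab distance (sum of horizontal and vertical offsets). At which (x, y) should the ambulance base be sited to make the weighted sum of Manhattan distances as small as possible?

(4, 6)

Manhattan distance separates: Σwᵢ(|x−xᵢ|+|y−yᵢ|) = Σwᵢ|x−xᵢ| + Σwᵢ|y−yᵢ|, so x and y are optimised independently as 1-D weighted medians.
Total weight W = 313; half = 156.5.
x-coordinate, sorted with cumulative weight:
  x=1 (N1, w=110) cum 110
  x=1 (N4, w=6) cum 116
  x=4 (N2, w=110) cum 226  ← median
  x=5 (N6, w=30) cum 256
  x=6 (N3, w=7) cum 263
  x=9 (N5, w=50) cum 313
⇒ x* = 4
y-coordinate, sorted with cumulative weight:
  y=1 (N2, w=110) cum 110
  y=6 (N1, w=110) cum 220  ← median
  y=7 (N4, w=6) cum 226
  y=8 (N3, w=7) cum 233
  y=8 (N5, w=50) cum 283
  y=9 (N6, w=30) cum 313
⇒ y* = 6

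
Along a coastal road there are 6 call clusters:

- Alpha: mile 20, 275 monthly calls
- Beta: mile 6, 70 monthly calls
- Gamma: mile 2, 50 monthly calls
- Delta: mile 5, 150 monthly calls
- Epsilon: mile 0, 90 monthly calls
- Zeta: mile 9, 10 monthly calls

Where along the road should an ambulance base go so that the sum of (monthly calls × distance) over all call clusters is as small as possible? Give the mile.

x = 6

For a sum of weighted absolute distances on a line, the optimum is the weighted median (not the mean). Total weight W = 645; half-weight = 322.5.
Sort by position and accumulate weight:
  mile 0 (Epsilon, w=90) → cum 90
  mile 2 (Gamma, w=50) → cum 140
  mile 5 (Delta, w=150) → cum 290
  mile 6 (Beta, w=70) → cum 360  ≥ 322.5 → median here
  mile 9 (Zeta, w=10) → cum 370
  mile 20 (Alpha, w=275) → cum 645
Optimal location: mile 6.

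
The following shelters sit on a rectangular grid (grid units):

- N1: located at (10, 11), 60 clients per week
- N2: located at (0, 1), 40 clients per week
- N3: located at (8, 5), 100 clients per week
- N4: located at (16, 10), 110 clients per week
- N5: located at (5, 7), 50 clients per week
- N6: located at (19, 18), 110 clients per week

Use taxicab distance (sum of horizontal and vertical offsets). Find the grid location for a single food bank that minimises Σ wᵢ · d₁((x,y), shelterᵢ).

(10, 10)

Manhattan distance separates: Σwᵢ(|x−xᵢ|+|y−yᵢ|) = Σwᵢ|x−xᵢ| + Σwᵢ|y−yᵢ|, so x and y are optimised independently as 1-D weighted medians.
Total weight W = 470; half = 235.
x-coordinate, sorted with cumulative weight:
  x=0 (N2, w=40) cum 40
  x=5 (N5, w=50) cum 90
  x=8 (N3, w=100) cum 190
  x=10 (N1, w=60) cum 250  ← median
  x=16 (N4, w=110) cum 360
  x=19 (N6, w=110) cum 470
⇒ x* = 10
y-coordinate, sorted with cumulative weight:
  y=1 (N2, w=40) cum 40
  y=5 (N3, w=100) cum 140
  y=7 (N5, w=50) cum 190
  y=10 (N4, w=110) cum 300  ← median
  y=11 (N1, w=60) cum 360
  y=18 (N6, w=110) cum 470
⇒ y* = 10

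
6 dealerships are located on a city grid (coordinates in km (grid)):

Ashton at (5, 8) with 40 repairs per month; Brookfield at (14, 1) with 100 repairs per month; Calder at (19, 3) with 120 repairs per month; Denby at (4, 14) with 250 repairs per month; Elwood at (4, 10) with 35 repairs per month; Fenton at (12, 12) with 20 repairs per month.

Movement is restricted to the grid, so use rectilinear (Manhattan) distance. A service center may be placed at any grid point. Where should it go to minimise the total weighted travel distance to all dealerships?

(4, 10)

Manhattan distance separates: Σwᵢ(|x−xᵢ|+|y−yᵢ|) = Σwᵢ|x−xᵢ| + Σwᵢ|y−yᵢ|, so x and y are optimised independently as 1-D weighted medians.
Total weight W = 565; half = 282.5.
x-coordinate, sorted with cumulative weight:
  x=4 (Denby, w=250) cum 250
  x=4 (Elwood, w=35) cum 285  ← median
  x=5 (Ashton, w=40) cum 325
  x=12 (Fenton, w=20) cum 345
  x=14 (Brookfield, w=100) cum 445
  x=19 (Calder, w=120) cum 565
⇒ x* = 4
y-coordinate, sorted with cumulative weight:
  y=1 (Brookfield, w=100) cum 100
  y=3 (Calder, w=120) cum 220
  y=8 (Ashton, w=40) cum 260
  y=10 (Elwood, w=35) cum 295  ← median
  y=12 (Fenton, w=20) cum 315
  y=14 (Denby, w=250) cum 565
⇒ y* = 10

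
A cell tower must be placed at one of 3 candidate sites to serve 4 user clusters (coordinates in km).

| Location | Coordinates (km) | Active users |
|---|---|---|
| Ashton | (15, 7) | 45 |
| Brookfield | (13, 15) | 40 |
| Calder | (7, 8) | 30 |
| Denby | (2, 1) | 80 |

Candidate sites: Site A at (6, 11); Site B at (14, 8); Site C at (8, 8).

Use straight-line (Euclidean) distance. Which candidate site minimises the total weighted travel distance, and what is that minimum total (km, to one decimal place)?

Total weighted distance at each candidate:
  Site A (6, 11): total = 1722.2
  Site B (14, 8): total = 1667.9
  Site C (8, 8): total = 1429.9
Minimum is at Site C with total 1429.9 km.

Site C, total 1429.9 km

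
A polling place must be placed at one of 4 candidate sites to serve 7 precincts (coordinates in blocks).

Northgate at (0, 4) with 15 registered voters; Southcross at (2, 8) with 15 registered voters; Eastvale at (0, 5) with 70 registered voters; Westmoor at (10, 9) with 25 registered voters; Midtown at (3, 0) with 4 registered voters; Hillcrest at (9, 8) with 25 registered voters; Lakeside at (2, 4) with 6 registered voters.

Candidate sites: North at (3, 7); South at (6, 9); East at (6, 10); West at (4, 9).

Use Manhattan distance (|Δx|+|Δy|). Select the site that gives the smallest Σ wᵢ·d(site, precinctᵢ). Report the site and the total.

North, total 922 blocks

Total weighted distance at each candidate:
  North (3, 7): total = 922
  South (6, 9): total = 1242
  East (6, 10): total = 1402
  West (4, 9): total = 1122
Minimum is at North with total 922 blocks.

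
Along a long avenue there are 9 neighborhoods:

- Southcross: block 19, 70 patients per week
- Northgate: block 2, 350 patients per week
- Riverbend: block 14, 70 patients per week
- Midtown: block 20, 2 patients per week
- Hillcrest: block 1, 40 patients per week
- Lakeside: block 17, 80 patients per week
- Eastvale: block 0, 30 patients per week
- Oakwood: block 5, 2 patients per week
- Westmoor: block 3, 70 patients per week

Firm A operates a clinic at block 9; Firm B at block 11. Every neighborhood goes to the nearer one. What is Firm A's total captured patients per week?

492

The indifferent point is the midpoint (9+11)/2 = 10; neighborhoods left of it (closer to Firm A at 9) go to Firm A, those right go to Firm B.
  Eastvale at 0 (w=30) → Firm A
  Hillcrest at 1 (w=40) → Firm A
  Northgate at 2 (w=350) → Firm A
  Westmoor at 3 (w=70) → Firm A
  Oakwood at 5 (w=2) → Firm A
  Riverbend at 14 (w=70) → Firm B
  Lakeside at 17 (w=80) → Firm B
  Southcross at 19 (w=70) → Firm B
  Midtown at 20 (w=2) → Firm B
Firm A captures 492; Firm B captures 222.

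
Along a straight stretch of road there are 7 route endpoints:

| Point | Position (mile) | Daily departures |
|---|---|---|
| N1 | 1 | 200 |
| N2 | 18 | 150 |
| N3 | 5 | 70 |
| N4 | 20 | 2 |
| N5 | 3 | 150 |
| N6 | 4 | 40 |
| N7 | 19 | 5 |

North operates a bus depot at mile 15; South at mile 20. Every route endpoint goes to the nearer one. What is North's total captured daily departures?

460

The indifferent point is the midpoint (15+20)/2 = 17.5; route endpoints left of it (closer to North at 15) go to North, those right go to South.
  N1 at 1 (w=200) → North
  N5 at 3 (w=150) → North
  N6 at 4 (w=40) → North
  N3 at 5 (w=70) → North
  N2 at 18 (w=150) → South
  N7 at 19 (w=5) → South
  N4 at 20 (w=2) → South
North captures 460; South captures 157.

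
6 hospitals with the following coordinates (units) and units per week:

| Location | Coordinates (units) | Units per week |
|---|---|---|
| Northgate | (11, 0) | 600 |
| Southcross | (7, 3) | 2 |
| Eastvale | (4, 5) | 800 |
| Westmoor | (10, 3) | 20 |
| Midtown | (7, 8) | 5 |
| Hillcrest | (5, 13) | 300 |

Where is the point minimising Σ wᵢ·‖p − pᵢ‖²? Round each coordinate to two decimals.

The minimiser of Σwᵢ‖p−pᵢ‖² is the weighted centroid p* = (Σwᵢpᵢ)/(Σwᵢ).
Σwᵢ = 1727.
Σwᵢxᵢ = 600·11 + 2·7 + 800·4 + 20·10 + 5·7 + 300·5 = 11549.
Σwᵢyᵢ = 600·0 + 2·3 + 800·5 + 20·3 + 5·8 + 300·13 = 8006.
x* = 11549/1727 = 6.69, y* = 8006/1727 = 4.64.

(6.69, 4.64)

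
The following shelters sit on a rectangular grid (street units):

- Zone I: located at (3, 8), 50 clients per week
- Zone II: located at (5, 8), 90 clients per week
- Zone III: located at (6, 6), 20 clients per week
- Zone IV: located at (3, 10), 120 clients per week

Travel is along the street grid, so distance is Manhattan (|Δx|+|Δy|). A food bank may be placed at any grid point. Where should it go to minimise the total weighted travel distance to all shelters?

Manhattan distance separates: Σwᵢ(|x−xᵢ|+|y−yᵢ|) = Σwᵢ|x−xᵢ| + Σwᵢ|y−yᵢ|, so x and y are optimised independently as 1-D weighted medians.
Total weight W = 280; half = 140.
x-coordinate, sorted with cumulative weight:
  x=3 (Zone I, w=50) cum 50
  x=3 (Zone IV, w=120) cum 170  ← median
  x=5 (Zone II, w=90) cum 260
  x=6 (Zone III, w=20) cum 280
⇒ x* = 3
y-coordinate, sorted with cumulative weight:
  y=6 (Zone III, w=20) cum 20
  y=8 (Zone I, w=50) cum 70
  y=8 (Zone II, w=90) cum 160  ← median
  y=10 (Zone IV, w=120) cum 280
⇒ y* = 8

(3, 8)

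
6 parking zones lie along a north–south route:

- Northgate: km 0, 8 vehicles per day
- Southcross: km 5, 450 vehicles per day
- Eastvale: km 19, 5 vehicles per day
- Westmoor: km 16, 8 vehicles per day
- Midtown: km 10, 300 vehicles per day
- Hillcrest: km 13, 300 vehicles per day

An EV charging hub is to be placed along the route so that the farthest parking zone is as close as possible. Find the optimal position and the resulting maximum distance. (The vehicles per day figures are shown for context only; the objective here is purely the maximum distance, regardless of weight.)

The 1-center on a line is the midpoint of the two extreme points: leftmost at 0, rightmost at 19.
Optimal location = (0 + 19)/2 = 9.5; maximum distance = (19 − 0)/2 = 9.5.

location 9.5, max distance 9.5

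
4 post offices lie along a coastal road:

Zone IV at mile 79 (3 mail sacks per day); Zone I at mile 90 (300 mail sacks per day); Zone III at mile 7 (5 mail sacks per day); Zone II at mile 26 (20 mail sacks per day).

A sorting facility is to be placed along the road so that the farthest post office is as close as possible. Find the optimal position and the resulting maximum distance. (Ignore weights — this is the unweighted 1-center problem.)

The 1-center on a line is the midpoint of the two extreme points: leftmost at 7, rightmost at 90.
Optimal location = (7 + 90)/2 = 48.5; maximum distance = (90 − 7)/2 = 41.5.

location 48.5, max distance 41.5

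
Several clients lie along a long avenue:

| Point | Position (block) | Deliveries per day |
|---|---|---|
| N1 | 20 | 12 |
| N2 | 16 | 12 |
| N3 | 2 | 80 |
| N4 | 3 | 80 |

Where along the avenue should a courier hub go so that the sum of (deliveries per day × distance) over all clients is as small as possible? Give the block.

x = 3

For a sum of weighted absolute distances on a line, the optimum is the weighted median (not the mean). Total weight W = 184; half-weight = 92.
Sort by position and accumulate weight:
  block 2 (N3, w=80) → cum 80
  block 3 (N4, w=80) → cum 160  ≥ 92 → median here
  block 16 (N2, w=12) → cum 172
  block 20 (N1, w=12) → cum 184
Optimal location: block 3.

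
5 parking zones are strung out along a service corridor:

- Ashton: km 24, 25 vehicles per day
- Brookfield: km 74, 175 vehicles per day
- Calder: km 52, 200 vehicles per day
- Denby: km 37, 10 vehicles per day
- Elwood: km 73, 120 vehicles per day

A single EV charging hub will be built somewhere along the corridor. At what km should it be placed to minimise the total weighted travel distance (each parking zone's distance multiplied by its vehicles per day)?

x = 73

For a sum of weighted absolute distances on a line, the optimum is the weighted median (not the mean). Total weight W = 530; half-weight = 265.
Sort by position and accumulate weight:
  km 24 (Ashton, w=25) → cum 25
  km 37 (Denby, w=10) → cum 35
  km 52 (Calder, w=200) → cum 235
  km 73 (Elwood, w=120) → cum 355  ≥ 265 → median here
  km 74 (Brookfield, w=175) → cum 530
Optimal location: km 73.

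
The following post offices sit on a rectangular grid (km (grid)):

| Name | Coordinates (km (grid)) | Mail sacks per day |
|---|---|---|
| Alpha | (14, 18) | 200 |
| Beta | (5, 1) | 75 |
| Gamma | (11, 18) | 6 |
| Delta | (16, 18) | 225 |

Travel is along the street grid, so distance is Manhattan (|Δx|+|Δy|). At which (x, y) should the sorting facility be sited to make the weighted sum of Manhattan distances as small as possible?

Manhattan distance separates: Σwᵢ(|x−xᵢ|+|y−yᵢ|) = Σwᵢ|x−xᵢ| + Σwᵢ|y−yᵢ|, so x and y are optimised independently as 1-D weighted medians.
Total weight W = 506; half = 253.
x-coordinate, sorted with cumulative weight:
  x=5 (Beta, w=75) cum 75
  x=11 (Gamma, w=6) cum 81
  x=14 (Alpha, w=200) cum 281  ← median
  x=16 (Delta, w=225) cum 506
⇒ x* = 14
y-coordinate, sorted with cumulative weight:
  y=1 (Beta, w=75) cum 75
  y=18 (Alpha, w=200) cum 275  ← median
  y=18 (Gamma, w=6) cum 281
  y=18 (Delta, w=225) cum 506
⇒ y* = 18

(14, 18)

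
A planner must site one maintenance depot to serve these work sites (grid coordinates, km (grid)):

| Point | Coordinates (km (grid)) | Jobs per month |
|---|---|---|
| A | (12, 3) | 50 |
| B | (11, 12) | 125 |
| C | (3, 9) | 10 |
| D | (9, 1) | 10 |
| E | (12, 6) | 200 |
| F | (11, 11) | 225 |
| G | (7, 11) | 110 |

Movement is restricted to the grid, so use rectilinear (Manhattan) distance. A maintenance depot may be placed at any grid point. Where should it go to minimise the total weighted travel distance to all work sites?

(11, 11)

Manhattan distance separates: Σwᵢ(|x−xᵢ|+|y−yᵢ|) = Σwᵢ|x−xᵢ| + Σwᵢ|y−yᵢ|, so x and y are optimised independently as 1-D weighted medians.
Total weight W = 730; half = 365.
x-coordinate, sorted with cumulative weight:
  x=3 (C, w=10) cum 10
  x=7 (G, w=110) cum 120
  x=9 (D, w=10) cum 130
  x=11 (B, w=125) cum 255
  x=11 (F, w=225) cum 480  ← median
  x=12 (A, w=50) cum 530
  x=12 (E, w=200) cum 730
⇒ x* = 11
y-coordinate, sorted with cumulative weight:
  y=1 (D, w=10) cum 10
  y=3 (A, w=50) cum 60
  y=6 (E, w=200) cum 260
  y=9 (C, w=10) cum 270
  y=11 (F, w=225) cum 495  ← median
  y=11 (G, w=110) cum 605
  y=12 (B, w=125) cum 730
⇒ y* = 11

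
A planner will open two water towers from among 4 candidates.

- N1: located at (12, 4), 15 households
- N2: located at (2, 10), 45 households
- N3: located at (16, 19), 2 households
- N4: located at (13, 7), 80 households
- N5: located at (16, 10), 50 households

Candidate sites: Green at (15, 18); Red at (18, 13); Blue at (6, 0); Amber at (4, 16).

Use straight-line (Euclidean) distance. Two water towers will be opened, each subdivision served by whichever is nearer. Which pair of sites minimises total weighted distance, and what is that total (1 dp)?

Evaluate every pair (each demand assigned to the nearer of the two):
  {Red, Amber}: total = 1264.6
  {Red, Blue}: total = 1410.6
  {Green, Red}: total = 1657.1
  {Green, Blue}: total = 1790.7
  {Green, Amber}: total = 1799.7
  {Blue, Amber}: total = 1880.3
Best pair: {Red, Amber} with total 1264.6.

{Red, Amber}, total 1264.6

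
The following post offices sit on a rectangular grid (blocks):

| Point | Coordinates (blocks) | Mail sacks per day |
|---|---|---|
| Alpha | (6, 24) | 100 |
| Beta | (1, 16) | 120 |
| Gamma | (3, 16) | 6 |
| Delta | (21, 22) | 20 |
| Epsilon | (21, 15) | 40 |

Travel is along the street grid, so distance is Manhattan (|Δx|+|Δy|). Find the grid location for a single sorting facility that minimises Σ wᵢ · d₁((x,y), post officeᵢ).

(6, 16)

Manhattan distance separates: Σwᵢ(|x−xᵢ|+|y−yᵢ|) = Σwᵢ|x−xᵢ| + Σwᵢ|y−yᵢ|, so x and y are optimised independently as 1-D weighted medians.
Total weight W = 286; half = 143.
x-coordinate, sorted with cumulative weight:
  x=1 (Beta, w=120) cum 120
  x=3 (Gamma, w=6) cum 126
  x=6 (Alpha, w=100) cum 226  ← median
  x=21 (Delta, w=20) cum 246
  x=21 (Epsilon, w=40) cum 286
⇒ x* = 6
y-coordinate, sorted with cumulative weight:
  y=15 (Epsilon, w=40) cum 40
  y=16 (Beta, w=120) cum 160  ← median
  y=16 (Gamma, w=6) cum 166
  y=22 (Delta, w=20) cum 186
  y=24 (Alpha, w=100) cum 286
⇒ y* = 16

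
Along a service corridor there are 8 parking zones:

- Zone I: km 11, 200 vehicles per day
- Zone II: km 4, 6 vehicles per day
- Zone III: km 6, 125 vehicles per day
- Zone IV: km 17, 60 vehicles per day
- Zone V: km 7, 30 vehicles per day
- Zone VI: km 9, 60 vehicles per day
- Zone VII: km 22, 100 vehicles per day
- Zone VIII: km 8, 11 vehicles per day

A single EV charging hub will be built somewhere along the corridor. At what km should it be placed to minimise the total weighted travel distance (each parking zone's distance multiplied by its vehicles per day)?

x = 11

For a sum of weighted absolute distances on a line, the optimum is the weighted median (not the mean). Total weight W = 592; half-weight = 296.
Sort by position and accumulate weight:
  km 4 (Zone II, w=6) → cum 6
  km 6 (Zone III, w=125) → cum 131
  km 7 (Zone V, w=30) → cum 161
  km 8 (Zone VIII, w=11) → cum 172
  km 9 (Zone VI, w=60) → cum 232
  km 11 (Zone I, w=200) → cum 432  ≥ 296 → median here
  km 17 (Zone IV, w=60) → cum 492
  km 22 (Zone VII, w=100) → cum 592
Optimal location: km 11.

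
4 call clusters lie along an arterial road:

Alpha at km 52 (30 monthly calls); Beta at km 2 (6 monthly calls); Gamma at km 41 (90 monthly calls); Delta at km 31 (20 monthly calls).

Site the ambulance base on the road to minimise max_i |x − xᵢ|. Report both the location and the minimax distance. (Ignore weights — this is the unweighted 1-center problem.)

location 27, max distance 25

The 1-center on a line is the midpoint of the two extreme points: leftmost at 2, rightmost at 52.
Optimal location = (2 + 52)/2 = 27; maximum distance = (52 − 2)/2 = 25.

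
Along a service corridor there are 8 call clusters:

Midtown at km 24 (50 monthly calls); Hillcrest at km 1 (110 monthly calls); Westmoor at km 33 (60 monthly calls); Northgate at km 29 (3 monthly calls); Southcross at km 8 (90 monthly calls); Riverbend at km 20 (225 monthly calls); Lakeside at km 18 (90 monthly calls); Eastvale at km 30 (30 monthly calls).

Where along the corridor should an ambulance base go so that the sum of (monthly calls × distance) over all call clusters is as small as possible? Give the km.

x = 20

For a sum of weighted absolute distances on a line, the optimum is the weighted median (not the mean). Total weight W = 658; half-weight = 329.
Sort by position and accumulate weight:
  km 1 (Hillcrest, w=110) → cum 110
  km 8 (Southcross, w=90) → cum 200
  km 18 (Lakeside, w=90) → cum 290
  km 20 (Riverbend, w=225) → cum 515  ≥ 329 → median here
  km 24 (Midtown, w=50) → cum 565
  km 29 (Northgate, w=3) → cum 568
  km 30 (Eastvale, w=30) → cum 598
  km 33 (Westmoor, w=60) → cum 658
Optimal location: km 20.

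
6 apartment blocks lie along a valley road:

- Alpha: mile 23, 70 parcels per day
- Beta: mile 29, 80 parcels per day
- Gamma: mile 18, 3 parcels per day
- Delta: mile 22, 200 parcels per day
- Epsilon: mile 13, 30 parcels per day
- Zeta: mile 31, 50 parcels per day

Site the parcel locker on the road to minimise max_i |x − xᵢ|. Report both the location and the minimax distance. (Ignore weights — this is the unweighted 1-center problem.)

location 22, max distance 9

The 1-center on a line is the midpoint of the two extreme points: leftmost at 13, rightmost at 31.
Optimal location = (13 + 31)/2 = 22; maximum distance = (31 − 13)/2 = 9.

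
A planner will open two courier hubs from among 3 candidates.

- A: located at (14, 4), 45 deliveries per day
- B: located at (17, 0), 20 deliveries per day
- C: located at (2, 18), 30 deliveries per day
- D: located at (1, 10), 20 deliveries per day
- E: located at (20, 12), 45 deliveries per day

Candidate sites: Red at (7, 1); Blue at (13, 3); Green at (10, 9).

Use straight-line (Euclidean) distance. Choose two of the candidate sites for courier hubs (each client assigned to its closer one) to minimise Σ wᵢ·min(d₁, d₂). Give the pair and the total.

{Blue, Green}, total 1175.8

Evaluate every pair (each demand assigned to the nearer of the two):
  {Blue, Green}: total = 1175.8
  {Red, Blue}: total = 1424.7
  {Red, Green}: total = 1501.3
Best pair: {Blue, Green} with total 1175.8.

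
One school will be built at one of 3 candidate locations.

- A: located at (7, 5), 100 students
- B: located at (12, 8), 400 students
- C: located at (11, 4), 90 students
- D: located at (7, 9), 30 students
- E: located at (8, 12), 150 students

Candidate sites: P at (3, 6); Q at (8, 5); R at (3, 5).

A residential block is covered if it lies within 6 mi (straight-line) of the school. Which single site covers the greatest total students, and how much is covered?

Coverage radius r = 6 mi; a point is covered iff (Δx)²+(Δy)² ≤ 6² = 36.
  P (3, 6): covers {A, D} → 130
  Q (8, 5): covers {A, B, C, D} → 620
  R (3, 5): covers {A, D} → 130
Maximum coverage at Q: 620 students.

Q, covering 620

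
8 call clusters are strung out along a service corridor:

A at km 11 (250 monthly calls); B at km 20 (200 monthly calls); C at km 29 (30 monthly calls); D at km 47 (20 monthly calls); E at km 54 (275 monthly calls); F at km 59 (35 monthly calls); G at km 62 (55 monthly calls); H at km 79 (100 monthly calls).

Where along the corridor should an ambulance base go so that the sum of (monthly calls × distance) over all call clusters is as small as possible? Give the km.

x = 47

For a sum of weighted absolute distances on a line, the optimum is the weighted median (not the mean). Total weight W = 965; half-weight = 482.5.
Sort by position and accumulate weight:
  km 11 (A, w=250) → cum 250
  km 20 (B, w=200) → cum 450
  km 29 (C, w=30) → cum 480
  km 47 (D, w=20) → cum 500  ≥ 482.5 → median here
  km 54 (E, w=275) → cum 775
  km 59 (F, w=35) → cum 810
  km 62 (G, w=55) → cum 865
  km 79 (H, w=100) → cum 965
Optimal location: km 47.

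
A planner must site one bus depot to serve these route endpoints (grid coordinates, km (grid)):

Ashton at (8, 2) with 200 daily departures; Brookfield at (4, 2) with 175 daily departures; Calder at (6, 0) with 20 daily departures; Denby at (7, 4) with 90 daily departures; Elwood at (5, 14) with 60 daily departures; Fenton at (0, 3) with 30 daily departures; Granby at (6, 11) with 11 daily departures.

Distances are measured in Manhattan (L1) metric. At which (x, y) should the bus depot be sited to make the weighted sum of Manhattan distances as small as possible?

(6, 2)

Manhattan distance separates: Σwᵢ(|x−xᵢ|+|y−yᵢ|) = Σwᵢ|x−xᵢ| + Σwᵢ|y−yᵢ|, so x and y are optimised independently as 1-D weighted medians.
Total weight W = 586; half = 293.
x-coordinate, sorted with cumulative weight:
  x=0 (Fenton, w=30) cum 30
  x=4 (Brookfield, w=175) cum 205
  x=5 (Elwood, w=60) cum 265
  x=6 (Calder, w=20) cum 285
  x=6 (Granby, w=11) cum 296  ← median
  x=7 (Denby, w=90) cum 386
  x=8 (Ashton, w=200) cum 586
⇒ x* = 6
y-coordinate, sorted with cumulative weight:
  y=0 (Calder, w=20) cum 20
  y=2 (Ashton, w=200) cum 220
  y=2 (Brookfield, w=175) cum 395  ← median
  y=3 (Fenton, w=30) cum 425
  y=4 (Denby, w=90) cum 515
  y=11 (Granby, w=11) cum 526
  y=14 (Elwood, w=60) cum 586
⇒ y* = 2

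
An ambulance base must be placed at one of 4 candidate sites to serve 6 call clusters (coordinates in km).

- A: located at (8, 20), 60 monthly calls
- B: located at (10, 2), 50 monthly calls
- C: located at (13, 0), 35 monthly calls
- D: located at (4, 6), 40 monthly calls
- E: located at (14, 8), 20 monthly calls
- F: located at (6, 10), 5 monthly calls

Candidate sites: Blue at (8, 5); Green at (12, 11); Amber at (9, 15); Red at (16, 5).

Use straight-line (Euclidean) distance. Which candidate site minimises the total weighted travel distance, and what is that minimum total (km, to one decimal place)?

Total weighted distance at each candidate:
  Blue (8, 5): total = 1653.8
  Green (12, 11): total = 1918.4
  Amber (9, 15): total = 2114.2
  Red (16, 5): total = 2169.2
Minimum is at Blue with total 1653.8 km.

Blue, total 1653.8 km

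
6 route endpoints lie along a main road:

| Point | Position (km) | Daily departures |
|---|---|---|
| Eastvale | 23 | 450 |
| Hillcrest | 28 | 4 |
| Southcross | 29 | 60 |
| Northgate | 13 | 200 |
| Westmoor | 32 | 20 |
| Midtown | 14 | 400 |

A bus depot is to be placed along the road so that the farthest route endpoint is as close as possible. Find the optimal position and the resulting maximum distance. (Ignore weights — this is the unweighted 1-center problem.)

The 1-center on a line is the midpoint of the two extreme points: leftmost at 13, rightmost at 32.
Optimal location = (13 + 32)/2 = 22.5; maximum distance = (32 − 13)/2 = 9.5.

location 22.5, max distance 9.5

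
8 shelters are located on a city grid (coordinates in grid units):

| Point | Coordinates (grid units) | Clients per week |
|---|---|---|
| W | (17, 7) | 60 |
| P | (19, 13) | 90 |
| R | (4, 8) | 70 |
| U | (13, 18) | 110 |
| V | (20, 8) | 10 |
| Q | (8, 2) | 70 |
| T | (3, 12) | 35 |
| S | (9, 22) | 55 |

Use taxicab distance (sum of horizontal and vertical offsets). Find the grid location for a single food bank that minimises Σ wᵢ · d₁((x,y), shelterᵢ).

(13, 13)

Manhattan distance separates: Σwᵢ(|x−xᵢ|+|y−yᵢ|) = Σwᵢ|x−xᵢ| + Σwᵢ|y−yᵢ|, so x and y are optimised independently as 1-D weighted medians.
Total weight W = 500; half = 250.
x-coordinate, sorted with cumulative weight:
  x=3 (T, w=35) cum 35
  x=4 (R, w=70) cum 105
  x=8 (Q, w=70) cum 175
  x=9 (S, w=55) cum 230
  x=13 (U, w=110) cum 340  ← median
  x=17 (W, w=60) cum 400
  x=19 (P, w=90) cum 490
  x=20 (V, w=10) cum 500
⇒ x* = 13
y-coordinate, sorted with cumulative weight:
  y=2 (Q, w=70) cum 70
  y=7 (W, w=60) cum 130
  y=8 (R, w=70) cum 200
  y=8 (V, w=10) cum 210
  y=12 (T, w=35) cum 245
  y=13 (P, w=90) cum 335  ← median
  y=18 (U, w=110) cum 445
  y=22 (S, w=55) cum 500
⇒ y* = 13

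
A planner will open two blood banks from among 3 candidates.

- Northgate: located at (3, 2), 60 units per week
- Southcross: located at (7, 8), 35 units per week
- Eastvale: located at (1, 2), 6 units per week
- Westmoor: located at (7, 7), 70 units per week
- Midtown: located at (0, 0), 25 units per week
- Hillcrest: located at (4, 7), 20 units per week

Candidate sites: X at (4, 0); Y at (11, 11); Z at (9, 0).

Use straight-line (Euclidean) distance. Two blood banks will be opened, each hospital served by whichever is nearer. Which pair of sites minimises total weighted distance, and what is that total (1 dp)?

Evaluate every pair (each demand assigned to the nearer of the two):
  {X, Y}: total = 966.8
  {X, Z}: total = 1194.0
  {Y, Z}: total = 1386.2
Best pair: {X, Y} with total 966.8.

{X, Y}, total 966.8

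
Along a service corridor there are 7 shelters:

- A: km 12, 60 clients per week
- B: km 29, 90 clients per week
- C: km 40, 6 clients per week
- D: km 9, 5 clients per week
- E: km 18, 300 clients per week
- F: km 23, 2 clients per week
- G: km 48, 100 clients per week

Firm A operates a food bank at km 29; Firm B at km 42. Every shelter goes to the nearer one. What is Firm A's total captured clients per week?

The indifferent point is the midpoint (29+42)/2 = 35.5; shelters left of it (closer to Firm A at 29) go to Firm A, those right go to Firm B.
  D at 9 (w=5) → Firm A
  A at 12 (w=60) → Firm A
  E at 18 (w=300) → Firm A
  F at 23 (w=2) → Firm A
  B at 29 (w=90) → Firm A
  C at 40 (w=6) → Firm B
  G at 48 (w=100) → Firm B
Firm A captures 457; Firm B captures 106.

457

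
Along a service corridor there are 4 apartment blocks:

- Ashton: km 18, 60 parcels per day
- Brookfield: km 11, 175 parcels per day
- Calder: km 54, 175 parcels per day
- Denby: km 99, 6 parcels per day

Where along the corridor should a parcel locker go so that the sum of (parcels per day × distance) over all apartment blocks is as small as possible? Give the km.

For a sum of weighted absolute distances on a line, the optimum is the weighted median (not the mean). Total weight W = 416; half-weight = 208.
Sort by position and accumulate weight:
  km 11 (Brookfield, w=175) → cum 175
  km 18 (Ashton, w=60) → cum 235  ≥ 208 → median here
  km 54 (Calder, w=175) → cum 410
  km 99 (Denby, w=6) → cum 416
Optimal location: km 18.

x = 18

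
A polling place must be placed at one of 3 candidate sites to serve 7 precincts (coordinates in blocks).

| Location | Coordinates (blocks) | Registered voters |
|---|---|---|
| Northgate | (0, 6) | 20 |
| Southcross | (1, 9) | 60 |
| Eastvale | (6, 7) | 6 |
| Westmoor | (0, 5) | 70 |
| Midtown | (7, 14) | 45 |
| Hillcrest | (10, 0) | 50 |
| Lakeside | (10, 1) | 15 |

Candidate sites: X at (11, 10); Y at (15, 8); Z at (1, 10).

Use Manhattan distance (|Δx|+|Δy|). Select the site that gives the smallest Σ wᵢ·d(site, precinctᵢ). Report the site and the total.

Total weighted distance at each candidate:
  X (11, 10): total = 3188
  Y (15, 8): total = 4020
  Z (1, 10): total = 2298
Minimum is at Z with total 2298 blocks.

Z, total 2298 blocks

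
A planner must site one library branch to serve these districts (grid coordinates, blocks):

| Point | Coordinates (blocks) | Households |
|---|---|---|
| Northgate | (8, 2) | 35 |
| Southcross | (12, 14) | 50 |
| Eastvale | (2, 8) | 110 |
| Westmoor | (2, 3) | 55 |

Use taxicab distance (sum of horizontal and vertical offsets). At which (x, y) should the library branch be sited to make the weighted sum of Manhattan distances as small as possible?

(2, 8)

Manhattan distance separates: Σwᵢ(|x−xᵢ|+|y−yᵢ|) = Σwᵢ|x−xᵢ| + Σwᵢ|y−yᵢ|, so x and y are optimised independently as 1-D weighted medians.
Total weight W = 250; half = 125.
x-coordinate, sorted with cumulative weight:
  x=2 (Eastvale, w=110) cum 110
  x=2 (Westmoor, w=55) cum 165  ← median
  x=8 (Northgate, w=35) cum 200
  x=12 (Southcross, w=50) cum 250
⇒ x* = 2
y-coordinate, sorted with cumulative weight:
  y=2 (Northgate, w=35) cum 35
  y=3 (Westmoor, w=55) cum 90
  y=8 (Eastvale, w=110) cum 200  ← median
  y=14 (Southcross, w=50) cum 250
⇒ y* = 8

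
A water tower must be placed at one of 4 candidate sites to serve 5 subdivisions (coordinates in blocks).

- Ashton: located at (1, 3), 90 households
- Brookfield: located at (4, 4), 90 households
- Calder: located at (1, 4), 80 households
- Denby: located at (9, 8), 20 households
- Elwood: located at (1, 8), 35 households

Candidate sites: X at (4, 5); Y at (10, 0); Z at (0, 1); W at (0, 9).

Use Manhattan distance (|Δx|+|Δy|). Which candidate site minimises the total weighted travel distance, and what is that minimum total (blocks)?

Total weighted distance at each candidate:
  X (4, 5): total = 1230
  Y (10, 0): total = 3795
  Z (0, 1): total = 1820
  W (0, 9): total = 2190
Minimum is at X with total 1230 blocks.

X, total 1230 blocks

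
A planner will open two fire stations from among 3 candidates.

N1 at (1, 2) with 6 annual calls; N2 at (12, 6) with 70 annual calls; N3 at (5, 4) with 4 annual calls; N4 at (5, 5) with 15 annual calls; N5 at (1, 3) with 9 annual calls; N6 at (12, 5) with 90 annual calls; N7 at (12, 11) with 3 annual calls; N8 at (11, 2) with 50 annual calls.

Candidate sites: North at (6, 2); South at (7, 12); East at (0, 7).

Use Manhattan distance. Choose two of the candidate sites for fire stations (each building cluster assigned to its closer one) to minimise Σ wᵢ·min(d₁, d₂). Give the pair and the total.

{North, South}, total 1934

Evaluate every pair (each demand assigned to the nearer of the two):
  {North, South}: total = 1934
  {North, East}: total = 1952
  {South, East}: total = 2786
Best pair: {North, South} with total 1934.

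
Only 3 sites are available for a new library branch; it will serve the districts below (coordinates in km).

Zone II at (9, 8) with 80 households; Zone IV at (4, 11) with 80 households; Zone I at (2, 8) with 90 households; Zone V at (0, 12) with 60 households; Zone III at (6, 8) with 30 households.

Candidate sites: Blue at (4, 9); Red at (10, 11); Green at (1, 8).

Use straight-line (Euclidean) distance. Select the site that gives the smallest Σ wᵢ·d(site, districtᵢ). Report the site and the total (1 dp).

Blue, total 1136.2 km

Total weighted distance at each candidate:
  Blue (4, 9): total = 1136.2
  Red (10, 11): total = 2254.9
  Green (1, 8): total = 1466.8
Minimum is at Blue with total 1136.2 km.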